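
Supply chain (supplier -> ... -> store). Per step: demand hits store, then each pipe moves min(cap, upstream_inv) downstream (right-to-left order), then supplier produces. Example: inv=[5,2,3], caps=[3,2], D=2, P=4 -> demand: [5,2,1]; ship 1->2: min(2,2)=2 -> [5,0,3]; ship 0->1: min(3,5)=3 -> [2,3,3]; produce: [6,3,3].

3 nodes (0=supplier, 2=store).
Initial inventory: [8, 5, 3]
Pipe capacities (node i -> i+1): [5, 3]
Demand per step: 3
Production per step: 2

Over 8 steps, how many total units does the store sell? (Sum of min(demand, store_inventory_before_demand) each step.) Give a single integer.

Answer: 24

Derivation:
Step 1: sold=3 (running total=3) -> [5 7 3]
Step 2: sold=3 (running total=6) -> [2 9 3]
Step 3: sold=3 (running total=9) -> [2 8 3]
Step 4: sold=3 (running total=12) -> [2 7 3]
Step 5: sold=3 (running total=15) -> [2 6 3]
Step 6: sold=3 (running total=18) -> [2 5 3]
Step 7: sold=3 (running total=21) -> [2 4 3]
Step 8: sold=3 (running total=24) -> [2 3 3]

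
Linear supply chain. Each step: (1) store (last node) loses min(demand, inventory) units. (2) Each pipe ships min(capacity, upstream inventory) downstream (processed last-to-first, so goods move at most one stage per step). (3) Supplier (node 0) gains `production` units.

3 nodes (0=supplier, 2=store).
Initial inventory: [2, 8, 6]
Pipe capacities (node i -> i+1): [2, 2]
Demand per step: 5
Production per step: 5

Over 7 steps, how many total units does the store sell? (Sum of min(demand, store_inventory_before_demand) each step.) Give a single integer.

Answer: 18

Derivation:
Step 1: sold=5 (running total=5) -> [5 8 3]
Step 2: sold=3 (running total=8) -> [8 8 2]
Step 3: sold=2 (running total=10) -> [11 8 2]
Step 4: sold=2 (running total=12) -> [14 8 2]
Step 5: sold=2 (running total=14) -> [17 8 2]
Step 6: sold=2 (running total=16) -> [20 8 2]
Step 7: sold=2 (running total=18) -> [23 8 2]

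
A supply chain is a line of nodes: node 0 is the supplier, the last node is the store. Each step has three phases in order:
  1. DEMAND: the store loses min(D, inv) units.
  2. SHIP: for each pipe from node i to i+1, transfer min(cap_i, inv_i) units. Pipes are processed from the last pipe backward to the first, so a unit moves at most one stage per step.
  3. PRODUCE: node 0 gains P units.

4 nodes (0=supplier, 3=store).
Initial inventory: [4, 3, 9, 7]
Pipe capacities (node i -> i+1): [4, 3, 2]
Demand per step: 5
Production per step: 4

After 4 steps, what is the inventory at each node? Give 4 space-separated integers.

Step 1: demand=5,sold=5 ship[2->3]=2 ship[1->2]=3 ship[0->1]=4 prod=4 -> inv=[4 4 10 4]
Step 2: demand=5,sold=4 ship[2->3]=2 ship[1->2]=3 ship[0->1]=4 prod=4 -> inv=[4 5 11 2]
Step 3: demand=5,sold=2 ship[2->3]=2 ship[1->2]=3 ship[0->1]=4 prod=4 -> inv=[4 6 12 2]
Step 4: demand=5,sold=2 ship[2->3]=2 ship[1->2]=3 ship[0->1]=4 prod=4 -> inv=[4 7 13 2]

4 7 13 2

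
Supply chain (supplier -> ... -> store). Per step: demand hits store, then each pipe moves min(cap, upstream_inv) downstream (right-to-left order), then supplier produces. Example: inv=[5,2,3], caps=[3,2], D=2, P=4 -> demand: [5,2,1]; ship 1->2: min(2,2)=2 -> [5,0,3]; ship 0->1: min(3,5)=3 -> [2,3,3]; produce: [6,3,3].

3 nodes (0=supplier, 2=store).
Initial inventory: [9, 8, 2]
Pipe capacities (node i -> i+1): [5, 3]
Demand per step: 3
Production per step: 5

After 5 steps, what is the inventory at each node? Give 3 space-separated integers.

Step 1: demand=3,sold=2 ship[1->2]=3 ship[0->1]=5 prod=5 -> inv=[9 10 3]
Step 2: demand=3,sold=3 ship[1->2]=3 ship[0->1]=5 prod=5 -> inv=[9 12 3]
Step 3: demand=3,sold=3 ship[1->2]=3 ship[0->1]=5 prod=5 -> inv=[9 14 3]
Step 4: demand=3,sold=3 ship[1->2]=3 ship[0->1]=5 prod=5 -> inv=[9 16 3]
Step 5: demand=3,sold=3 ship[1->2]=3 ship[0->1]=5 prod=5 -> inv=[9 18 3]

9 18 3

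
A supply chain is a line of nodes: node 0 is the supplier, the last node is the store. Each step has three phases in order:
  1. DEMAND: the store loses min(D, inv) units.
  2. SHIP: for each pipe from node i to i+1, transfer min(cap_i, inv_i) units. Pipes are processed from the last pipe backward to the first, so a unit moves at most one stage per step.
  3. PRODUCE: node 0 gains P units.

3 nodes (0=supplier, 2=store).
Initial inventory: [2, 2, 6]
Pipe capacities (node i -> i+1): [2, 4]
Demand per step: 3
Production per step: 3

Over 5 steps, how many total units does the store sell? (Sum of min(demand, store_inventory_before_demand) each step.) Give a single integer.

Step 1: sold=3 (running total=3) -> [3 2 5]
Step 2: sold=3 (running total=6) -> [4 2 4]
Step 3: sold=3 (running total=9) -> [5 2 3]
Step 4: sold=3 (running total=12) -> [6 2 2]
Step 5: sold=2 (running total=14) -> [7 2 2]

Answer: 14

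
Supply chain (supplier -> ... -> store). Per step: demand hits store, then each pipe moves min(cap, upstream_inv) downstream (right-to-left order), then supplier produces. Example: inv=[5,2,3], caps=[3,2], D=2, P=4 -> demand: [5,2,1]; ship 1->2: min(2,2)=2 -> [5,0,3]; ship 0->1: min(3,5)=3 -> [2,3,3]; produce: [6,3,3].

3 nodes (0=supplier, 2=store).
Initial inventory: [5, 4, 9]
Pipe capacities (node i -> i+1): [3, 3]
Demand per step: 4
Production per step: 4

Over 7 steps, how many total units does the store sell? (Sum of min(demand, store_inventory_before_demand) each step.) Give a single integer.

Answer: 27

Derivation:
Step 1: sold=4 (running total=4) -> [6 4 8]
Step 2: sold=4 (running total=8) -> [7 4 7]
Step 3: sold=4 (running total=12) -> [8 4 6]
Step 4: sold=4 (running total=16) -> [9 4 5]
Step 5: sold=4 (running total=20) -> [10 4 4]
Step 6: sold=4 (running total=24) -> [11 4 3]
Step 7: sold=3 (running total=27) -> [12 4 3]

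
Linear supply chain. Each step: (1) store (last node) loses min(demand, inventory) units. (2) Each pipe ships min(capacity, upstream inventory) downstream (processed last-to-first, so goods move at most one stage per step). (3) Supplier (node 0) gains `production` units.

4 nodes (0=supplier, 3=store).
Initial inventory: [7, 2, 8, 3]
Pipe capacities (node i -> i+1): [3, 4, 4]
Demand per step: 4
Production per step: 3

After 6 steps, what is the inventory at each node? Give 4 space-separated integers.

Step 1: demand=4,sold=3 ship[2->3]=4 ship[1->2]=2 ship[0->1]=3 prod=3 -> inv=[7 3 6 4]
Step 2: demand=4,sold=4 ship[2->3]=4 ship[1->2]=3 ship[0->1]=3 prod=3 -> inv=[7 3 5 4]
Step 3: demand=4,sold=4 ship[2->3]=4 ship[1->2]=3 ship[0->1]=3 prod=3 -> inv=[7 3 4 4]
Step 4: demand=4,sold=4 ship[2->3]=4 ship[1->2]=3 ship[0->1]=3 prod=3 -> inv=[7 3 3 4]
Step 5: demand=4,sold=4 ship[2->3]=3 ship[1->2]=3 ship[0->1]=3 prod=3 -> inv=[7 3 3 3]
Step 6: demand=4,sold=3 ship[2->3]=3 ship[1->2]=3 ship[0->1]=3 prod=3 -> inv=[7 3 3 3]

7 3 3 3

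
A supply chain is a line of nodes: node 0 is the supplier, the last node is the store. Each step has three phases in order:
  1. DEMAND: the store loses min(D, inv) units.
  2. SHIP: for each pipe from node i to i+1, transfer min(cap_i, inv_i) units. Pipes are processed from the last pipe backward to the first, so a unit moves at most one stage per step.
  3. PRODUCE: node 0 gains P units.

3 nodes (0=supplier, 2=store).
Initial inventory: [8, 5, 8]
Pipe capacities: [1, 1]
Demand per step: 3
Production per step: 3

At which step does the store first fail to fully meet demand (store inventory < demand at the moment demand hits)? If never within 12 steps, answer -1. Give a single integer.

Step 1: demand=3,sold=3 ship[1->2]=1 ship[0->1]=1 prod=3 -> [10 5 6]
Step 2: demand=3,sold=3 ship[1->2]=1 ship[0->1]=1 prod=3 -> [12 5 4]
Step 3: demand=3,sold=3 ship[1->2]=1 ship[0->1]=1 prod=3 -> [14 5 2]
Step 4: demand=3,sold=2 ship[1->2]=1 ship[0->1]=1 prod=3 -> [16 5 1]
Step 5: demand=3,sold=1 ship[1->2]=1 ship[0->1]=1 prod=3 -> [18 5 1]
Step 6: demand=3,sold=1 ship[1->2]=1 ship[0->1]=1 prod=3 -> [20 5 1]
Step 7: demand=3,sold=1 ship[1->2]=1 ship[0->1]=1 prod=3 -> [22 5 1]
Step 8: demand=3,sold=1 ship[1->2]=1 ship[0->1]=1 prod=3 -> [24 5 1]
Step 9: demand=3,sold=1 ship[1->2]=1 ship[0->1]=1 prod=3 -> [26 5 1]
Step 10: demand=3,sold=1 ship[1->2]=1 ship[0->1]=1 prod=3 -> [28 5 1]
Step 11: demand=3,sold=1 ship[1->2]=1 ship[0->1]=1 prod=3 -> [30 5 1]
Step 12: demand=3,sold=1 ship[1->2]=1 ship[0->1]=1 prod=3 -> [32 5 1]
First stockout at step 4

4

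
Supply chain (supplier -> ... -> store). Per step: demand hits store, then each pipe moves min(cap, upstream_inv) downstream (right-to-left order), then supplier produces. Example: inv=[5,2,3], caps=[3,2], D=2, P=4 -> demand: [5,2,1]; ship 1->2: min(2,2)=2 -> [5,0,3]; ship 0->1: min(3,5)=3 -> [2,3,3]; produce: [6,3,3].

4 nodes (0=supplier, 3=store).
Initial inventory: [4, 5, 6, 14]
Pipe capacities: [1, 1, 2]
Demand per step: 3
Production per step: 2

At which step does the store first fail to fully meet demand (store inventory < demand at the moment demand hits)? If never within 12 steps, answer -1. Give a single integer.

Step 1: demand=3,sold=3 ship[2->3]=2 ship[1->2]=1 ship[0->1]=1 prod=2 -> [5 5 5 13]
Step 2: demand=3,sold=3 ship[2->3]=2 ship[1->2]=1 ship[0->1]=1 prod=2 -> [6 5 4 12]
Step 3: demand=3,sold=3 ship[2->3]=2 ship[1->2]=1 ship[0->1]=1 prod=2 -> [7 5 3 11]
Step 4: demand=3,sold=3 ship[2->3]=2 ship[1->2]=1 ship[0->1]=1 prod=2 -> [8 5 2 10]
Step 5: demand=3,sold=3 ship[2->3]=2 ship[1->2]=1 ship[0->1]=1 prod=2 -> [9 5 1 9]
Step 6: demand=3,sold=3 ship[2->3]=1 ship[1->2]=1 ship[0->1]=1 prod=2 -> [10 5 1 7]
Step 7: demand=3,sold=3 ship[2->3]=1 ship[1->2]=1 ship[0->1]=1 prod=2 -> [11 5 1 5]
Step 8: demand=3,sold=3 ship[2->3]=1 ship[1->2]=1 ship[0->1]=1 prod=2 -> [12 5 1 3]
Step 9: demand=3,sold=3 ship[2->3]=1 ship[1->2]=1 ship[0->1]=1 prod=2 -> [13 5 1 1]
Step 10: demand=3,sold=1 ship[2->3]=1 ship[1->2]=1 ship[0->1]=1 prod=2 -> [14 5 1 1]
Step 11: demand=3,sold=1 ship[2->3]=1 ship[1->2]=1 ship[0->1]=1 prod=2 -> [15 5 1 1]
Step 12: demand=3,sold=1 ship[2->3]=1 ship[1->2]=1 ship[0->1]=1 prod=2 -> [16 5 1 1]
First stockout at step 10

10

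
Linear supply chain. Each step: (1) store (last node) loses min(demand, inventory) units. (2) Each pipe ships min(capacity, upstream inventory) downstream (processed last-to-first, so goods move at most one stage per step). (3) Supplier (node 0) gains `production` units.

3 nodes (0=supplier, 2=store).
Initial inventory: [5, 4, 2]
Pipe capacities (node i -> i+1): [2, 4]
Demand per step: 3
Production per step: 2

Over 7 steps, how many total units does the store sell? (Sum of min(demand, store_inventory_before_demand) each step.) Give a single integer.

Step 1: sold=2 (running total=2) -> [5 2 4]
Step 2: sold=3 (running total=5) -> [5 2 3]
Step 3: sold=3 (running total=8) -> [5 2 2]
Step 4: sold=2 (running total=10) -> [5 2 2]
Step 5: sold=2 (running total=12) -> [5 2 2]
Step 6: sold=2 (running total=14) -> [5 2 2]
Step 7: sold=2 (running total=16) -> [5 2 2]

Answer: 16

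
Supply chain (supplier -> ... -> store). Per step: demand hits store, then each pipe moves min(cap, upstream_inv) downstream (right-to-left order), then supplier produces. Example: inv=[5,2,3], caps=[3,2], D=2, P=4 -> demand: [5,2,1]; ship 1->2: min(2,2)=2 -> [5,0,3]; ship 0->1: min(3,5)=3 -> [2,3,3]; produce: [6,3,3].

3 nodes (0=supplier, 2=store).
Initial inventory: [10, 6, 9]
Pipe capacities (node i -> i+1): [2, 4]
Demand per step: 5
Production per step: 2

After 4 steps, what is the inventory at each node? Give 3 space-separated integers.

Step 1: demand=5,sold=5 ship[1->2]=4 ship[0->1]=2 prod=2 -> inv=[10 4 8]
Step 2: demand=5,sold=5 ship[1->2]=4 ship[0->1]=2 prod=2 -> inv=[10 2 7]
Step 3: demand=5,sold=5 ship[1->2]=2 ship[0->1]=2 prod=2 -> inv=[10 2 4]
Step 4: demand=5,sold=4 ship[1->2]=2 ship[0->1]=2 prod=2 -> inv=[10 2 2]

10 2 2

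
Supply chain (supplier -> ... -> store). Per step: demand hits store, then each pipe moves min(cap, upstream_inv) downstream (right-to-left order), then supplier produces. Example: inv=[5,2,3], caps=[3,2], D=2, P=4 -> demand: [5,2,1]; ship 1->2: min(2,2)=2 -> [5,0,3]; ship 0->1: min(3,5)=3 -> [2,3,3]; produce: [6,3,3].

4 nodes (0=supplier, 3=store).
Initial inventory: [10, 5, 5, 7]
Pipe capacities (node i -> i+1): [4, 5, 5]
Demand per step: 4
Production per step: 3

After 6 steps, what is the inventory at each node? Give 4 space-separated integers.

Step 1: demand=4,sold=4 ship[2->3]=5 ship[1->2]=5 ship[0->1]=4 prod=3 -> inv=[9 4 5 8]
Step 2: demand=4,sold=4 ship[2->3]=5 ship[1->2]=4 ship[0->1]=4 prod=3 -> inv=[8 4 4 9]
Step 3: demand=4,sold=4 ship[2->3]=4 ship[1->2]=4 ship[0->1]=4 prod=3 -> inv=[7 4 4 9]
Step 4: demand=4,sold=4 ship[2->3]=4 ship[1->2]=4 ship[0->1]=4 prod=3 -> inv=[6 4 4 9]
Step 5: demand=4,sold=4 ship[2->3]=4 ship[1->2]=4 ship[0->1]=4 prod=3 -> inv=[5 4 4 9]
Step 6: demand=4,sold=4 ship[2->3]=4 ship[1->2]=4 ship[0->1]=4 prod=3 -> inv=[4 4 4 9]

4 4 4 9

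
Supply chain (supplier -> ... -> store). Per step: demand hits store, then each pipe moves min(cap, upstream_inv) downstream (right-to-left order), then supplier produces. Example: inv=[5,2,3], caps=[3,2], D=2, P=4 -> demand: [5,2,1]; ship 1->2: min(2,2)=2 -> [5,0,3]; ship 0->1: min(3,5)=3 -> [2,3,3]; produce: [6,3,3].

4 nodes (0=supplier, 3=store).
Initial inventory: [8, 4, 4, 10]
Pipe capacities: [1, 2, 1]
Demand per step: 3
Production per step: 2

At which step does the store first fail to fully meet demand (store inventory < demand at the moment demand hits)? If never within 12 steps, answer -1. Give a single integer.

Step 1: demand=3,sold=3 ship[2->3]=1 ship[1->2]=2 ship[0->1]=1 prod=2 -> [9 3 5 8]
Step 2: demand=3,sold=3 ship[2->3]=1 ship[1->2]=2 ship[0->1]=1 prod=2 -> [10 2 6 6]
Step 3: demand=3,sold=3 ship[2->3]=1 ship[1->2]=2 ship[0->1]=1 prod=2 -> [11 1 7 4]
Step 4: demand=3,sold=3 ship[2->3]=1 ship[1->2]=1 ship[0->1]=1 prod=2 -> [12 1 7 2]
Step 5: demand=3,sold=2 ship[2->3]=1 ship[1->2]=1 ship[0->1]=1 prod=2 -> [13 1 7 1]
Step 6: demand=3,sold=1 ship[2->3]=1 ship[1->2]=1 ship[0->1]=1 prod=2 -> [14 1 7 1]
Step 7: demand=3,sold=1 ship[2->3]=1 ship[1->2]=1 ship[0->1]=1 prod=2 -> [15 1 7 1]
Step 8: demand=3,sold=1 ship[2->3]=1 ship[1->2]=1 ship[0->1]=1 prod=2 -> [16 1 7 1]
Step 9: demand=3,sold=1 ship[2->3]=1 ship[1->2]=1 ship[0->1]=1 prod=2 -> [17 1 7 1]
Step 10: demand=3,sold=1 ship[2->3]=1 ship[1->2]=1 ship[0->1]=1 prod=2 -> [18 1 7 1]
Step 11: demand=3,sold=1 ship[2->3]=1 ship[1->2]=1 ship[0->1]=1 prod=2 -> [19 1 7 1]
Step 12: demand=3,sold=1 ship[2->3]=1 ship[1->2]=1 ship[0->1]=1 prod=2 -> [20 1 7 1]
First stockout at step 5

5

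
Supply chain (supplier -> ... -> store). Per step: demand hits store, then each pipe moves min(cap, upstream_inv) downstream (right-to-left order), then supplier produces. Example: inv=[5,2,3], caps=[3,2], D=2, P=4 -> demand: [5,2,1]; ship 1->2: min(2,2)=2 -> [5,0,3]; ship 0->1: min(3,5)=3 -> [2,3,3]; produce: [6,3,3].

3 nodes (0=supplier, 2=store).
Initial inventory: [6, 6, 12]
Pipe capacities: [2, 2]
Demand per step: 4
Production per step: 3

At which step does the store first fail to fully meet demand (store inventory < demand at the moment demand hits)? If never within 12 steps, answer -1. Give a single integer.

Step 1: demand=4,sold=4 ship[1->2]=2 ship[0->1]=2 prod=3 -> [7 6 10]
Step 2: demand=4,sold=4 ship[1->2]=2 ship[0->1]=2 prod=3 -> [8 6 8]
Step 3: demand=4,sold=4 ship[1->2]=2 ship[0->1]=2 prod=3 -> [9 6 6]
Step 4: demand=4,sold=4 ship[1->2]=2 ship[0->1]=2 prod=3 -> [10 6 4]
Step 5: demand=4,sold=4 ship[1->2]=2 ship[0->1]=2 prod=3 -> [11 6 2]
Step 6: demand=4,sold=2 ship[1->2]=2 ship[0->1]=2 prod=3 -> [12 6 2]
Step 7: demand=4,sold=2 ship[1->2]=2 ship[0->1]=2 prod=3 -> [13 6 2]
Step 8: demand=4,sold=2 ship[1->2]=2 ship[0->1]=2 prod=3 -> [14 6 2]
Step 9: demand=4,sold=2 ship[1->2]=2 ship[0->1]=2 prod=3 -> [15 6 2]
Step 10: demand=4,sold=2 ship[1->2]=2 ship[0->1]=2 prod=3 -> [16 6 2]
Step 11: demand=4,sold=2 ship[1->2]=2 ship[0->1]=2 prod=3 -> [17 6 2]
Step 12: demand=4,sold=2 ship[1->2]=2 ship[0->1]=2 prod=3 -> [18 6 2]
First stockout at step 6

6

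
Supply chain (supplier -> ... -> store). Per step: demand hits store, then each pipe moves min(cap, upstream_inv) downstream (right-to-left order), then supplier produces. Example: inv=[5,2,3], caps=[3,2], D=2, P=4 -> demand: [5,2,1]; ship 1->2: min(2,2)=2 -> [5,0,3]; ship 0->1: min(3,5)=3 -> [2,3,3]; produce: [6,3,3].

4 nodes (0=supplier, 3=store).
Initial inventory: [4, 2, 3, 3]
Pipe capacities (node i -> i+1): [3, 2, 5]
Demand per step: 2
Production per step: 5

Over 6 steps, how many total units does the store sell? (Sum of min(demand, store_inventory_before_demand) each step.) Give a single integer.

Step 1: sold=2 (running total=2) -> [6 3 2 4]
Step 2: sold=2 (running total=4) -> [8 4 2 4]
Step 3: sold=2 (running total=6) -> [10 5 2 4]
Step 4: sold=2 (running total=8) -> [12 6 2 4]
Step 5: sold=2 (running total=10) -> [14 7 2 4]
Step 6: sold=2 (running total=12) -> [16 8 2 4]

Answer: 12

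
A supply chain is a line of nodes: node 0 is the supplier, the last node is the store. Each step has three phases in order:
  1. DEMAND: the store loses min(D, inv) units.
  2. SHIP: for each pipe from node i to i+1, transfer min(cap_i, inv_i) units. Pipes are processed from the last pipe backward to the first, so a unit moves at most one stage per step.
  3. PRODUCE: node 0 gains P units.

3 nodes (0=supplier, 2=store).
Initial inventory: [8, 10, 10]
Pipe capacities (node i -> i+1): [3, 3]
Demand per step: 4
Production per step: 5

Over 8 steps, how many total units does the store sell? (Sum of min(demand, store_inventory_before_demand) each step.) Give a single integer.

Answer: 31

Derivation:
Step 1: sold=4 (running total=4) -> [10 10 9]
Step 2: sold=4 (running total=8) -> [12 10 8]
Step 3: sold=4 (running total=12) -> [14 10 7]
Step 4: sold=4 (running total=16) -> [16 10 6]
Step 5: sold=4 (running total=20) -> [18 10 5]
Step 6: sold=4 (running total=24) -> [20 10 4]
Step 7: sold=4 (running total=28) -> [22 10 3]
Step 8: sold=3 (running total=31) -> [24 10 3]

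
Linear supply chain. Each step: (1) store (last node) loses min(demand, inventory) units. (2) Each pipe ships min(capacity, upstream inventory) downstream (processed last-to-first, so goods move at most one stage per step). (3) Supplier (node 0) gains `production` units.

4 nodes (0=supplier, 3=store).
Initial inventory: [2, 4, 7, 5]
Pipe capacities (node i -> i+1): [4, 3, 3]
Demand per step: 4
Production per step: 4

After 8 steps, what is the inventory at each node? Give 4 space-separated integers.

Step 1: demand=4,sold=4 ship[2->3]=3 ship[1->2]=3 ship[0->1]=2 prod=4 -> inv=[4 3 7 4]
Step 2: demand=4,sold=4 ship[2->3]=3 ship[1->2]=3 ship[0->1]=4 prod=4 -> inv=[4 4 7 3]
Step 3: demand=4,sold=3 ship[2->3]=3 ship[1->2]=3 ship[0->1]=4 prod=4 -> inv=[4 5 7 3]
Step 4: demand=4,sold=3 ship[2->3]=3 ship[1->2]=3 ship[0->1]=4 prod=4 -> inv=[4 6 7 3]
Step 5: demand=4,sold=3 ship[2->3]=3 ship[1->2]=3 ship[0->1]=4 prod=4 -> inv=[4 7 7 3]
Step 6: demand=4,sold=3 ship[2->3]=3 ship[1->2]=3 ship[0->1]=4 prod=4 -> inv=[4 8 7 3]
Step 7: demand=4,sold=3 ship[2->3]=3 ship[1->2]=3 ship[0->1]=4 prod=4 -> inv=[4 9 7 3]
Step 8: demand=4,sold=3 ship[2->3]=3 ship[1->2]=3 ship[0->1]=4 prod=4 -> inv=[4 10 7 3]

4 10 7 3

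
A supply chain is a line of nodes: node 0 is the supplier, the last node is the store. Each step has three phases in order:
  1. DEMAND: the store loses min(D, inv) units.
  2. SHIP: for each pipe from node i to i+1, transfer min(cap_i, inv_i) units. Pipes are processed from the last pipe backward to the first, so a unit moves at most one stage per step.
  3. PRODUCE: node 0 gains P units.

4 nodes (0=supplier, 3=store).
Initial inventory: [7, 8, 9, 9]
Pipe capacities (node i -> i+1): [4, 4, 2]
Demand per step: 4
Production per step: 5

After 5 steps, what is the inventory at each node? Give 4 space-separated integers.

Step 1: demand=4,sold=4 ship[2->3]=2 ship[1->2]=4 ship[0->1]=4 prod=5 -> inv=[8 8 11 7]
Step 2: demand=4,sold=4 ship[2->3]=2 ship[1->2]=4 ship[0->1]=4 prod=5 -> inv=[9 8 13 5]
Step 3: demand=4,sold=4 ship[2->3]=2 ship[1->2]=4 ship[0->1]=4 prod=5 -> inv=[10 8 15 3]
Step 4: demand=4,sold=3 ship[2->3]=2 ship[1->2]=4 ship[0->1]=4 prod=5 -> inv=[11 8 17 2]
Step 5: demand=4,sold=2 ship[2->3]=2 ship[1->2]=4 ship[0->1]=4 prod=5 -> inv=[12 8 19 2]

12 8 19 2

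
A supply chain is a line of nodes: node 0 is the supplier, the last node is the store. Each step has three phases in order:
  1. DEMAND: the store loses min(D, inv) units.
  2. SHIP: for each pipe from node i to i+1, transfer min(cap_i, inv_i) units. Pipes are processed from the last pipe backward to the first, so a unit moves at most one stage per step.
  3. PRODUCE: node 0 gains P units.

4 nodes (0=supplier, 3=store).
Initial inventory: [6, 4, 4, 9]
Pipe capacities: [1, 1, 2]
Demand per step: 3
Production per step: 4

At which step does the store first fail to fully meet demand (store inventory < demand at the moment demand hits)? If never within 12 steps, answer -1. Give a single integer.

Step 1: demand=3,sold=3 ship[2->3]=2 ship[1->2]=1 ship[0->1]=1 prod=4 -> [9 4 3 8]
Step 2: demand=3,sold=3 ship[2->3]=2 ship[1->2]=1 ship[0->1]=1 prod=4 -> [12 4 2 7]
Step 3: demand=3,sold=3 ship[2->3]=2 ship[1->2]=1 ship[0->1]=1 prod=4 -> [15 4 1 6]
Step 4: demand=3,sold=3 ship[2->3]=1 ship[1->2]=1 ship[0->1]=1 prod=4 -> [18 4 1 4]
Step 5: demand=3,sold=3 ship[2->3]=1 ship[1->2]=1 ship[0->1]=1 prod=4 -> [21 4 1 2]
Step 6: demand=3,sold=2 ship[2->3]=1 ship[1->2]=1 ship[0->1]=1 prod=4 -> [24 4 1 1]
Step 7: demand=3,sold=1 ship[2->3]=1 ship[1->2]=1 ship[0->1]=1 prod=4 -> [27 4 1 1]
Step 8: demand=3,sold=1 ship[2->3]=1 ship[1->2]=1 ship[0->1]=1 prod=4 -> [30 4 1 1]
Step 9: demand=3,sold=1 ship[2->3]=1 ship[1->2]=1 ship[0->1]=1 prod=4 -> [33 4 1 1]
Step 10: demand=3,sold=1 ship[2->3]=1 ship[1->2]=1 ship[0->1]=1 prod=4 -> [36 4 1 1]
Step 11: demand=3,sold=1 ship[2->3]=1 ship[1->2]=1 ship[0->1]=1 prod=4 -> [39 4 1 1]
Step 12: demand=3,sold=1 ship[2->3]=1 ship[1->2]=1 ship[0->1]=1 prod=4 -> [42 4 1 1]
First stockout at step 6

6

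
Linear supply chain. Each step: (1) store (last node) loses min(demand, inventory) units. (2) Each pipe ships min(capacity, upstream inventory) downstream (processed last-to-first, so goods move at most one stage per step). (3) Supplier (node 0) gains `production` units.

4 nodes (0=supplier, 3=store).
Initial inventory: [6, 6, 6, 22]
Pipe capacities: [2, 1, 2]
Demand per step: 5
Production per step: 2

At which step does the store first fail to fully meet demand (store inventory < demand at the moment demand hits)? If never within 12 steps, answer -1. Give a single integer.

Step 1: demand=5,sold=5 ship[2->3]=2 ship[1->2]=1 ship[0->1]=2 prod=2 -> [6 7 5 19]
Step 2: demand=5,sold=5 ship[2->3]=2 ship[1->2]=1 ship[0->1]=2 prod=2 -> [6 8 4 16]
Step 3: demand=5,sold=5 ship[2->3]=2 ship[1->2]=1 ship[0->1]=2 prod=2 -> [6 9 3 13]
Step 4: demand=5,sold=5 ship[2->3]=2 ship[1->2]=1 ship[0->1]=2 prod=2 -> [6 10 2 10]
Step 5: demand=5,sold=5 ship[2->3]=2 ship[1->2]=1 ship[0->1]=2 prod=2 -> [6 11 1 7]
Step 6: demand=5,sold=5 ship[2->3]=1 ship[1->2]=1 ship[0->1]=2 prod=2 -> [6 12 1 3]
Step 7: demand=5,sold=3 ship[2->3]=1 ship[1->2]=1 ship[0->1]=2 prod=2 -> [6 13 1 1]
Step 8: demand=5,sold=1 ship[2->3]=1 ship[1->2]=1 ship[0->1]=2 prod=2 -> [6 14 1 1]
Step 9: demand=5,sold=1 ship[2->3]=1 ship[1->2]=1 ship[0->1]=2 prod=2 -> [6 15 1 1]
Step 10: demand=5,sold=1 ship[2->3]=1 ship[1->2]=1 ship[0->1]=2 prod=2 -> [6 16 1 1]
Step 11: demand=5,sold=1 ship[2->3]=1 ship[1->2]=1 ship[0->1]=2 prod=2 -> [6 17 1 1]
Step 12: demand=5,sold=1 ship[2->3]=1 ship[1->2]=1 ship[0->1]=2 prod=2 -> [6 18 1 1]
First stockout at step 7

7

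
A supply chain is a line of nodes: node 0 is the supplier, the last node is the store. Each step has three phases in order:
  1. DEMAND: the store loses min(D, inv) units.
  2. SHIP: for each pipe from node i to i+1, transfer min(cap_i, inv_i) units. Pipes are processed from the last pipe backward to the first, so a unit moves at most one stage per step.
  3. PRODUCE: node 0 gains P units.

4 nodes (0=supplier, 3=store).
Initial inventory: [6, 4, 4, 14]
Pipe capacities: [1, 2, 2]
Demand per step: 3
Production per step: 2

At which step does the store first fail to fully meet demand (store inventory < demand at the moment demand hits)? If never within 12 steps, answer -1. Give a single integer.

Step 1: demand=3,sold=3 ship[2->3]=2 ship[1->2]=2 ship[0->1]=1 prod=2 -> [7 3 4 13]
Step 2: demand=3,sold=3 ship[2->3]=2 ship[1->2]=2 ship[0->1]=1 prod=2 -> [8 2 4 12]
Step 3: demand=3,sold=3 ship[2->3]=2 ship[1->2]=2 ship[0->1]=1 prod=2 -> [9 1 4 11]
Step 4: demand=3,sold=3 ship[2->3]=2 ship[1->2]=1 ship[0->1]=1 prod=2 -> [10 1 3 10]
Step 5: demand=3,sold=3 ship[2->3]=2 ship[1->2]=1 ship[0->1]=1 prod=2 -> [11 1 2 9]
Step 6: demand=3,sold=3 ship[2->3]=2 ship[1->2]=1 ship[0->1]=1 prod=2 -> [12 1 1 8]
Step 7: demand=3,sold=3 ship[2->3]=1 ship[1->2]=1 ship[0->1]=1 prod=2 -> [13 1 1 6]
Step 8: demand=3,sold=3 ship[2->3]=1 ship[1->2]=1 ship[0->1]=1 prod=2 -> [14 1 1 4]
Step 9: demand=3,sold=3 ship[2->3]=1 ship[1->2]=1 ship[0->1]=1 prod=2 -> [15 1 1 2]
Step 10: demand=3,sold=2 ship[2->3]=1 ship[1->2]=1 ship[0->1]=1 prod=2 -> [16 1 1 1]
Step 11: demand=3,sold=1 ship[2->3]=1 ship[1->2]=1 ship[0->1]=1 prod=2 -> [17 1 1 1]
Step 12: demand=3,sold=1 ship[2->3]=1 ship[1->2]=1 ship[0->1]=1 prod=2 -> [18 1 1 1]
First stockout at step 10

10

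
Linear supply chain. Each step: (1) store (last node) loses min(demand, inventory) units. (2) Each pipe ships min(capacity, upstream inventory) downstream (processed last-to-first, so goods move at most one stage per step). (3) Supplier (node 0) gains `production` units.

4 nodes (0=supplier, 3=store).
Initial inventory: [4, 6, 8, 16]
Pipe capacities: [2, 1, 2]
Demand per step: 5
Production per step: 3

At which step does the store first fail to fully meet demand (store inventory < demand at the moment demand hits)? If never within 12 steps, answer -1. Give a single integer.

Step 1: demand=5,sold=5 ship[2->3]=2 ship[1->2]=1 ship[0->1]=2 prod=3 -> [5 7 7 13]
Step 2: demand=5,sold=5 ship[2->3]=2 ship[1->2]=1 ship[0->1]=2 prod=3 -> [6 8 6 10]
Step 3: demand=5,sold=5 ship[2->3]=2 ship[1->2]=1 ship[0->1]=2 prod=3 -> [7 9 5 7]
Step 4: demand=5,sold=5 ship[2->3]=2 ship[1->2]=1 ship[0->1]=2 prod=3 -> [8 10 4 4]
Step 5: demand=5,sold=4 ship[2->3]=2 ship[1->2]=1 ship[0->1]=2 prod=3 -> [9 11 3 2]
Step 6: demand=5,sold=2 ship[2->3]=2 ship[1->2]=1 ship[0->1]=2 prod=3 -> [10 12 2 2]
Step 7: demand=5,sold=2 ship[2->3]=2 ship[1->2]=1 ship[0->1]=2 prod=3 -> [11 13 1 2]
Step 8: demand=5,sold=2 ship[2->3]=1 ship[1->2]=1 ship[0->1]=2 prod=3 -> [12 14 1 1]
Step 9: demand=5,sold=1 ship[2->3]=1 ship[1->2]=1 ship[0->1]=2 prod=3 -> [13 15 1 1]
Step 10: demand=5,sold=1 ship[2->3]=1 ship[1->2]=1 ship[0->1]=2 prod=3 -> [14 16 1 1]
Step 11: demand=5,sold=1 ship[2->3]=1 ship[1->2]=1 ship[0->1]=2 prod=3 -> [15 17 1 1]
Step 12: demand=5,sold=1 ship[2->3]=1 ship[1->2]=1 ship[0->1]=2 prod=3 -> [16 18 1 1]
First stockout at step 5

5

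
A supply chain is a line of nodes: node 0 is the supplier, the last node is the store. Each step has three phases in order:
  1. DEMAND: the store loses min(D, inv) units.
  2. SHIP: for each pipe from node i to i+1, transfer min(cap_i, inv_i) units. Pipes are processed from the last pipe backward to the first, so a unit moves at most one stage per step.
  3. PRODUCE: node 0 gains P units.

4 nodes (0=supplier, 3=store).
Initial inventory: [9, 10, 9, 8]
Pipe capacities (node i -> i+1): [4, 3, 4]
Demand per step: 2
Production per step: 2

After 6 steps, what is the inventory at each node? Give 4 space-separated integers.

Step 1: demand=2,sold=2 ship[2->3]=4 ship[1->2]=3 ship[0->1]=4 prod=2 -> inv=[7 11 8 10]
Step 2: demand=2,sold=2 ship[2->3]=4 ship[1->2]=3 ship[0->1]=4 prod=2 -> inv=[5 12 7 12]
Step 3: demand=2,sold=2 ship[2->3]=4 ship[1->2]=3 ship[0->1]=4 prod=2 -> inv=[3 13 6 14]
Step 4: demand=2,sold=2 ship[2->3]=4 ship[1->2]=3 ship[0->1]=3 prod=2 -> inv=[2 13 5 16]
Step 5: demand=2,sold=2 ship[2->3]=4 ship[1->2]=3 ship[0->1]=2 prod=2 -> inv=[2 12 4 18]
Step 6: demand=2,sold=2 ship[2->3]=4 ship[1->2]=3 ship[0->1]=2 prod=2 -> inv=[2 11 3 20]

2 11 3 20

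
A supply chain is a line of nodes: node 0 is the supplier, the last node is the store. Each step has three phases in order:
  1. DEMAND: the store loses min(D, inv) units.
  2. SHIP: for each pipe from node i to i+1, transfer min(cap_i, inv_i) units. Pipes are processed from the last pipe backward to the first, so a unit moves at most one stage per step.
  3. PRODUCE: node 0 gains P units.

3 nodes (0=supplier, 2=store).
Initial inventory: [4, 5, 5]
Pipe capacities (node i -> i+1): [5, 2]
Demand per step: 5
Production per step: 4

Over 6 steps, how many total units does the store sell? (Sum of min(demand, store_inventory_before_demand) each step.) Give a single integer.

Step 1: sold=5 (running total=5) -> [4 7 2]
Step 2: sold=2 (running total=7) -> [4 9 2]
Step 3: sold=2 (running total=9) -> [4 11 2]
Step 4: sold=2 (running total=11) -> [4 13 2]
Step 5: sold=2 (running total=13) -> [4 15 2]
Step 6: sold=2 (running total=15) -> [4 17 2]

Answer: 15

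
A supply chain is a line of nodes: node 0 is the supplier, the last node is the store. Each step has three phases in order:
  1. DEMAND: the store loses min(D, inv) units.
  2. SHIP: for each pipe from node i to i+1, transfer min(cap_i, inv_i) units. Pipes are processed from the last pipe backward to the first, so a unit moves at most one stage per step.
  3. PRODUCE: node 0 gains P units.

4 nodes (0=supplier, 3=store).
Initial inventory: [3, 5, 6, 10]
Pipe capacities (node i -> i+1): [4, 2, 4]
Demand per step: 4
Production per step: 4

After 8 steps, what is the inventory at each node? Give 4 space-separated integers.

Step 1: demand=4,sold=4 ship[2->3]=4 ship[1->2]=2 ship[0->1]=3 prod=4 -> inv=[4 6 4 10]
Step 2: demand=4,sold=4 ship[2->3]=4 ship[1->2]=2 ship[0->1]=4 prod=4 -> inv=[4 8 2 10]
Step 3: demand=4,sold=4 ship[2->3]=2 ship[1->2]=2 ship[0->1]=4 prod=4 -> inv=[4 10 2 8]
Step 4: demand=4,sold=4 ship[2->3]=2 ship[1->2]=2 ship[0->1]=4 prod=4 -> inv=[4 12 2 6]
Step 5: demand=4,sold=4 ship[2->3]=2 ship[1->2]=2 ship[0->1]=4 prod=4 -> inv=[4 14 2 4]
Step 6: demand=4,sold=4 ship[2->3]=2 ship[1->2]=2 ship[0->1]=4 prod=4 -> inv=[4 16 2 2]
Step 7: demand=4,sold=2 ship[2->3]=2 ship[1->2]=2 ship[0->1]=4 prod=4 -> inv=[4 18 2 2]
Step 8: demand=4,sold=2 ship[2->3]=2 ship[1->2]=2 ship[0->1]=4 prod=4 -> inv=[4 20 2 2]

4 20 2 2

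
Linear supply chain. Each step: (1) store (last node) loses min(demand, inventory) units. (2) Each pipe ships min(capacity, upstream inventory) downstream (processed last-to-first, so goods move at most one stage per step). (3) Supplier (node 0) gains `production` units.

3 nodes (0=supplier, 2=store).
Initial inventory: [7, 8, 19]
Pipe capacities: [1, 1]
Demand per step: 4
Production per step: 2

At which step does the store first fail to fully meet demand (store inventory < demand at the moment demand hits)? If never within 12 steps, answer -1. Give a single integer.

Step 1: demand=4,sold=4 ship[1->2]=1 ship[0->1]=1 prod=2 -> [8 8 16]
Step 2: demand=4,sold=4 ship[1->2]=1 ship[0->1]=1 prod=2 -> [9 8 13]
Step 3: demand=4,sold=4 ship[1->2]=1 ship[0->1]=1 prod=2 -> [10 8 10]
Step 4: demand=4,sold=4 ship[1->2]=1 ship[0->1]=1 prod=2 -> [11 8 7]
Step 5: demand=4,sold=4 ship[1->2]=1 ship[0->1]=1 prod=2 -> [12 8 4]
Step 6: demand=4,sold=4 ship[1->2]=1 ship[0->1]=1 prod=2 -> [13 8 1]
Step 7: demand=4,sold=1 ship[1->2]=1 ship[0->1]=1 prod=2 -> [14 8 1]
Step 8: demand=4,sold=1 ship[1->2]=1 ship[0->1]=1 prod=2 -> [15 8 1]
Step 9: demand=4,sold=1 ship[1->2]=1 ship[0->1]=1 prod=2 -> [16 8 1]
Step 10: demand=4,sold=1 ship[1->2]=1 ship[0->1]=1 prod=2 -> [17 8 1]
Step 11: demand=4,sold=1 ship[1->2]=1 ship[0->1]=1 prod=2 -> [18 8 1]
Step 12: demand=4,sold=1 ship[1->2]=1 ship[0->1]=1 prod=2 -> [19 8 1]
First stockout at step 7

7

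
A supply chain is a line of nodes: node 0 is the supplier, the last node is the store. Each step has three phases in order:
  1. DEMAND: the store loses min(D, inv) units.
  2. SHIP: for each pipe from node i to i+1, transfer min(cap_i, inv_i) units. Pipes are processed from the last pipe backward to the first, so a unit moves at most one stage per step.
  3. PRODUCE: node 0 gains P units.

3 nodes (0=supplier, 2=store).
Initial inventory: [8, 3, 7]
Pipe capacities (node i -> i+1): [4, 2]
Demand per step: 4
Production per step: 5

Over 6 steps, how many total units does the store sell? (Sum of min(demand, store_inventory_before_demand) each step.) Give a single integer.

Step 1: sold=4 (running total=4) -> [9 5 5]
Step 2: sold=4 (running total=8) -> [10 7 3]
Step 3: sold=3 (running total=11) -> [11 9 2]
Step 4: sold=2 (running total=13) -> [12 11 2]
Step 5: sold=2 (running total=15) -> [13 13 2]
Step 6: sold=2 (running total=17) -> [14 15 2]

Answer: 17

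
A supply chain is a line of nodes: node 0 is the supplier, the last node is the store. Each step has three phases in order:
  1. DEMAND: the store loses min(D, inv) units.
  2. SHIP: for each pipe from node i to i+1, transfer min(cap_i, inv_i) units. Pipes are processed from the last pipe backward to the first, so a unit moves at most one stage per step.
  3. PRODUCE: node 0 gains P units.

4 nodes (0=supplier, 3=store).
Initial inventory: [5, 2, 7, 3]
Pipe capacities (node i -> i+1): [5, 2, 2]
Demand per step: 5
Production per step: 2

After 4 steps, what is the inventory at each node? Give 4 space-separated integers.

Step 1: demand=5,sold=3 ship[2->3]=2 ship[1->2]=2 ship[0->1]=5 prod=2 -> inv=[2 5 7 2]
Step 2: demand=5,sold=2 ship[2->3]=2 ship[1->2]=2 ship[0->1]=2 prod=2 -> inv=[2 5 7 2]
Step 3: demand=5,sold=2 ship[2->3]=2 ship[1->2]=2 ship[0->1]=2 prod=2 -> inv=[2 5 7 2]
Step 4: demand=5,sold=2 ship[2->3]=2 ship[1->2]=2 ship[0->1]=2 prod=2 -> inv=[2 5 7 2]

2 5 7 2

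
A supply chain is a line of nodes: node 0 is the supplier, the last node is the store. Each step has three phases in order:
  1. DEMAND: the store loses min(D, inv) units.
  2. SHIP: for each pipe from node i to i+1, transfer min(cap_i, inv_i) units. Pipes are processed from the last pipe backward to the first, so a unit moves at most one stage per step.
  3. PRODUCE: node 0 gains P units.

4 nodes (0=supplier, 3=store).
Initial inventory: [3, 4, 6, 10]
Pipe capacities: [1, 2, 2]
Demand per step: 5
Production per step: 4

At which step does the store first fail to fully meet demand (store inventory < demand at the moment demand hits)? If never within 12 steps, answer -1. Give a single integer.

Step 1: demand=5,sold=5 ship[2->3]=2 ship[1->2]=2 ship[0->1]=1 prod=4 -> [6 3 6 7]
Step 2: demand=5,sold=5 ship[2->3]=2 ship[1->2]=2 ship[0->1]=1 prod=4 -> [9 2 6 4]
Step 3: demand=5,sold=4 ship[2->3]=2 ship[1->2]=2 ship[0->1]=1 prod=4 -> [12 1 6 2]
Step 4: demand=5,sold=2 ship[2->3]=2 ship[1->2]=1 ship[0->1]=1 prod=4 -> [15 1 5 2]
Step 5: demand=5,sold=2 ship[2->3]=2 ship[1->2]=1 ship[0->1]=1 prod=4 -> [18 1 4 2]
Step 6: demand=5,sold=2 ship[2->3]=2 ship[1->2]=1 ship[0->1]=1 prod=4 -> [21 1 3 2]
Step 7: demand=5,sold=2 ship[2->3]=2 ship[1->2]=1 ship[0->1]=1 prod=4 -> [24 1 2 2]
Step 8: demand=5,sold=2 ship[2->3]=2 ship[1->2]=1 ship[0->1]=1 prod=4 -> [27 1 1 2]
Step 9: demand=5,sold=2 ship[2->3]=1 ship[1->2]=1 ship[0->1]=1 prod=4 -> [30 1 1 1]
Step 10: demand=5,sold=1 ship[2->3]=1 ship[1->2]=1 ship[0->1]=1 prod=4 -> [33 1 1 1]
Step 11: demand=5,sold=1 ship[2->3]=1 ship[1->2]=1 ship[0->1]=1 prod=4 -> [36 1 1 1]
Step 12: demand=5,sold=1 ship[2->3]=1 ship[1->2]=1 ship[0->1]=1 prod=4 -> [39 1 1 1]
First stockout at step 3

3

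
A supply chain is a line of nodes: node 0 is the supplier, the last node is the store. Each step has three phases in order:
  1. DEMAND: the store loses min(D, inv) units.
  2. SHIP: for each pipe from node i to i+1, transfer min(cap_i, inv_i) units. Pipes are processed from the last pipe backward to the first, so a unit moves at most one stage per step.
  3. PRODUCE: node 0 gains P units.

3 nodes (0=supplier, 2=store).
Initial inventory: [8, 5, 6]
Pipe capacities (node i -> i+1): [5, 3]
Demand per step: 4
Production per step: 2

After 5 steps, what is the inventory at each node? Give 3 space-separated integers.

Step 1: demand=4,sold=4 ship[1->2]=3 ship[0->1]=5 prod=2 -> inv=[5 7 5]
Step 2: demand=4,sold=4 ship[1->2]=3 ship[0->1]=5 prod=2 -> inv=[2 9 4]
Step 3: demand=4,sold=4 ship[1->2]=3 ship[0->1]=2 prod=2 -> inv=[2 8 3]
Step 4: demand=4,sold=3 ship[1->2]=3 ship[0->1]=2 prod=2 -> inv=[2 7 3]
Step 5: demand=4,sold=3 ship[1->2]=3 ship[0->1]=2 prod=2 -> inv=[2 6 3]

2 6 3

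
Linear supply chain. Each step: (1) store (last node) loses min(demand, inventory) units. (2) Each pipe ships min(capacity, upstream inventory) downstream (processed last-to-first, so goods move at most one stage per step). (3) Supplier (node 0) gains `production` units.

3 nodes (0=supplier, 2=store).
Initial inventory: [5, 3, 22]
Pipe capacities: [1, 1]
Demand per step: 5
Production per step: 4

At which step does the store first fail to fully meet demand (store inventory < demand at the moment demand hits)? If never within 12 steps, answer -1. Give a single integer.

Step 1: demand=5,sold=5 ship[1->2]=1 ship[0->1]=1 prod=4 -> [8 3 18]
Step 2: demand=5,sold=5 ship[1->2]=1 ship[0->1]=1 prod=4 -> [11 3 14]
Step 3: demand=5,sold=5 ship[1->2]=1 ship[0->1]=1 prod=4 -> [14 3 10]
Step 4: demand=5,sold=5 ship[1->2]=1 ship[0->1]=1 prod=4 -> [17 3 6]
Step 5: demand=5,sold=5 ship[1->2]=1 ship[0->1]=1 prod=4 -> [20 3 2]
Step 6: demand=5,sold=2 ship[1->2]=1 ship[0->1]=1 prod=4 -> [23 3 1]
Step 7: demand=5,sold=1 ship[1->2]=1 ship[0->1]=1 prod=4 -> [26 3 1]
Step 8: demand=5,sold=1 ship[1->2]=1 ship[0->1]=1 prod=4 -> [29 3 1]
Step 9: demand=5,sold=1 ship[1->2]=1 ship[0->1]=1 prod=4 -> [32 3 1]
Step 10: demand=5,sold=1 ship[1->2]=1 ship[0->1]=1 prod=4 -> [35 3 1]
Step 11: demand=5,sold=1 ship[1->2]=1 ship[0->1]=1 prod=4 -> [38 3 1]
Step 12: demand=5,sold=1 ship[1->2]=1 ship[0->1]=1 prod=4 -> [41 3 1]
First stockout at step 6

6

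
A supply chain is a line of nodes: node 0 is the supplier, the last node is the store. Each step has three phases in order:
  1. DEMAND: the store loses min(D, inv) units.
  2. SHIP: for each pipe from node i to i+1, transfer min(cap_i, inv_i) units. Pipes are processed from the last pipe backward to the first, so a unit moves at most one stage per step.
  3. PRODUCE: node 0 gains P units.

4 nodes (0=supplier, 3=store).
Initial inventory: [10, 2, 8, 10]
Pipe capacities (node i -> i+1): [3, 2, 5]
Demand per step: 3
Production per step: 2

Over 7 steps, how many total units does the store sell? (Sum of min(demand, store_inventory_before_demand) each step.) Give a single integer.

Step 1: sold=3 (running total=3) -> [9 3 5 12]
Step 2: sold=3 (running total=6) -> [8 4 2 14]
Step 3: sold=3 (running total=9) -> [7 5 2 13]
Step 4: sold=3 (running total=12) -> [6 6 2 12]
Step 5: sold=3 (running total=15) -> [5 7 2 11]
Step 6: sold=3 (running total=18) -> [4 8 2 10]
Step 7: sold=3 (running total=21) -> [3 9 2 9]

Answer: 21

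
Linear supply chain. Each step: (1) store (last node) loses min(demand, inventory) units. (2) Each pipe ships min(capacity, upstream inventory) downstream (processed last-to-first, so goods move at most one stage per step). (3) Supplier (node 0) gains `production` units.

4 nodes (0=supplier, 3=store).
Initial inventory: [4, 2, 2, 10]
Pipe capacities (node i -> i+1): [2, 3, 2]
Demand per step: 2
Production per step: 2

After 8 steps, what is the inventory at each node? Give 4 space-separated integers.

Step 1: demand=2,sold=2 ship[2->3]=2 ship[1->2]=2 ship[0->1]=2 prod=2 -> inv=[4 2 2 10]
Step 2: demand=2,sold=2 ship[2->3]=2 ship[1->2]=2 ship[0->1]=2 prod=2 -> inv=[4 2 2 10]
Step 3: demand=2,sold=2 ship[2->3]=2 ship[1->2]=2 ship[0->1]=2 prod=2 -> inv=[4 2 2 10]
Step 4: demand=2,sold=2 ship[2->3]=2 ship[1->2]=2 ship[0->1]=2 prod=2 -> inv=[4 2 2 10]
Step 5: demand=2,sold=2 ship[2->3]=2 ship[1->2]=2 ship[0->1]=2 prod=2 -> inv=[4 2 2 10]
Step 6: demand=2,sold=2 ship[2->3]=2 ship[1->2]=2 ship[0->1]=2 prod=2 -> inv=[4 2 2 10]
Step 7: demand=2,sold=2 ship[2->3]=2 ship[1->2]=2 ship[0->1]=2 prod=2 -> inv=[4 2 2 10]
Step 8: demand=2,sold=2 ship[2->3]=2 ship[1->2]=2 ship[0->1]=2 prod=2 -> inv=[4 2 2 10]

4 2 2 10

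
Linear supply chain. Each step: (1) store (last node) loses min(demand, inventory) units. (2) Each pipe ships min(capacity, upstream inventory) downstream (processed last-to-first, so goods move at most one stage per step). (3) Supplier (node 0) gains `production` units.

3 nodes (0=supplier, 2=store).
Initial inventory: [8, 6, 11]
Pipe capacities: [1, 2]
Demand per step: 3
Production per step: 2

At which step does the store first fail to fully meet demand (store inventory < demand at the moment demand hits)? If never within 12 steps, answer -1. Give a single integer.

Step 1: demand=3,sold=3 ship[1->2]=2 ship[0->1]=1 prod=2 -> [9 5 10]
Step 2: demand=3,sold=3 ship[1->2]=2 ship[0->1]=1 prod=2 -> [10 4 9]
Step 3: demand=3,sold=3 ship[1->2]=2 ship[0->1]=1 prod=2 -> [11 3 8]
Step 4: demand=3,sold=3 ship[1->2]=2 ship[0->1]=1 prod=2 -> [12 2 7]
Step 5: demand=3,sold=3 ship[1->2]=2 ship[0->1]=1 prod=2 -> [13 1 6]
Step 6: demand=3,sold=3 ship[1->2]=1 ship[0->1]=1 prod=2 -> [14 1 4]
Step 7: demand=3,sold=3 ship[1->2]=1 ship[0->1]=1 prod=2 -> [15 1 2]
Step 8: demand=3,sold=2 ship[1->2]=1 ship[0->1]=1 prod=2 -> [16 1 1]
Step 9: demand=3,sold=1 ship[1->2]=1 ship[0->1]=1 prod=2 -> [17 1 1]
Step 10: demand=3,sold=1 ship[1->2]=1 ship[0->1]=1 prod=2 -> [18 1 1]
Step 11: demand=3,sold=1 ship[1->2]=1 ship[0->1]=1 prod=2 -> [19 1 1]
Step 12: demand=3,sold=1 ship[1->2]=1 ship[0->1]=1 prod=2 -> [20 1 1]
First stockout at step 8

8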